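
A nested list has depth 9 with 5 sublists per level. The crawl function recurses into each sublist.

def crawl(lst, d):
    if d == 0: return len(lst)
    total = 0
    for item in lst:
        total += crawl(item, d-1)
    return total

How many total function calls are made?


At depth 0 (root): 1 call
At depth 1: each of 1 parents calls crawl on 5 children = 5 calls
At depth 2: each of 5 parents calls crawl on 5 children = 25 calls
At depth 3: each of 25 parents calls crawl on 5 children = 125 calls
At depth 4: each of 125 parents calls crawl on 5 children = 625 calls
At depth 5: each of 625 parents calls crawl on 5 children = 3125 calls
At depth 6: each of 3125 parents calls crawl on 5 children = 15625 calls
At depth 7: each of 15625 parents calls crawl on 5 children = 78125 calls
At depth 8: each of 78125 parents calls crawl on 5 children = 390625 calls
At depth 9: each of 390625 parents calls crawl on 5 children = 1953125 calls
Total: 1 + 5 + 25 + 125 + 625 + 3125 + 15625 + 78125 + 390625 + 1953125 = 2441406

2441406


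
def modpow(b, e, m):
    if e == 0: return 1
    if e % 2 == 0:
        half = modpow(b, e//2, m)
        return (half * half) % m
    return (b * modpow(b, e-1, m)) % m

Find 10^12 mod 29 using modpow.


modpow(10, 12, 29): e is even, compute modpow(10, 6, 29)
  modpow(10, 6, 29): e is even, compute modpow(10, 3, 29)
    modpow(10, 3, 29): e is odd, compute modpow(10, 2, 29)
      modpow(10, 2, 29): e is even, compute modpow(10, 1, 29)
        modpow(10, 1, 29): e is odd, compute modpow(10, 0, 29)
          modpow(10, 0, 29) = 1
        (10 * 1) % 29 = 10
      half=10, (10*10) % 29 = 13
    (10 * 13) % 29 = 14
  half=14, (14*14) % 29 = 22
half=22, (22*22) % 29 = 20

20


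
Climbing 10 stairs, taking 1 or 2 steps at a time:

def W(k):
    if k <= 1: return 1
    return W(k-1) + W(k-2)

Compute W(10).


Building up from base cases:
W(0) = 1
W(1) = 1
W(2) = W(1) + W(0) = 1 + 1 = 2
W(3) = W(2) + W(1) = 2 + 1 = 3
W(4) = W(3) + W(2) = 3 + 2 = 5
W(5) = W(4) + W(3) = 5 + 3 = 8
W(6) = W(5) + W(4) = 8 + 5 = 13
W(7) = W(6) + W(5) = 13 + 8 = 21
W(8) = W(7) + W(6) = 21 + 13 = 34
W(9) = W(8) + W(7) = 34 + 21 = 55
W(10) = W(9) + W(8) = 55 + 34 = 89

89


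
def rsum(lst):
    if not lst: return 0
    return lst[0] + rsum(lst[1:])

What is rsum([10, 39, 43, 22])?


rsum([10, 39, 43, 22]) = 10 + rsum([39, 43, 22])
rsum([39, 43, 22]) = 39 + rsum([43, 22])
rsum([43, 22]) = 43 + rsum([22])
rsum([22]) = 22 + rsum([])
rsum([]) = 0  (base case)
Total: 10 + 39 + 43 + 22 + 0 = 114

114


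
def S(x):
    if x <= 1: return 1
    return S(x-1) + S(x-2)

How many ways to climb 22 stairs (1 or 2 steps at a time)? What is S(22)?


Building up from base cases:
S(0) = 1
S(1) = 1
S(2) = S(1) + S(0) = 1 + 1 = 2
S(3) = S(2) + S(1) = 2 + 1 = 3
S(4) = S(3) + S(2) = 3 + 2 = 5
S(5) = S(4) + S(3) = 5 + 3 = 8
S(6) = S(5) + S(4) = 8 + 5 = 13
S(7) = S(6) + S(5) = 13 + 8 = 21
S(8) = S(7) + S(6) = 21 + 13 = 34
S(9) = S(8) + S(7) = 34 + 21 = 55
S(10) = S(9) + S(8) = 55 + 34 = 89
S(11) = S(10) + S(9) = 89 + 55 = 144
S(12) = S(11) + S(10) = 144 + 89 = 233
S(13) = S(12) + S(11) = 233 + 144 = 377
S(14) = S(13) + S(12) = 377 + 233 = 610
S(15) = S(14) + S(13) = 610 + 377 = 987
S(16) = S(15) + S(14) = 987 + 610 = 1597
S(17) = S(16) + S(15) = 1597 + 987 = 2584
S(18) = S(17) + S(16) = 2584 + 1597 = 4181
S(19) = S(18) + S(17) = 4181 + 2584 = 6765
S(20) = S(19) + S(18) = 6765 + 4181 = 10946
S(21) = S(20) + S(19) = 10946 + 6765 = 17711
S(22) = S(21) + S(20) = 17711 + 10946 = 28657

28657


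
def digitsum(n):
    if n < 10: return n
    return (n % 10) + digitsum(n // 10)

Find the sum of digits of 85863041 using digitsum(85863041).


digitsum(85863041) = 1 + digitsum(8586304)
digitsum(8586304) = 4 + digitsum(858630)
digitsum(858630) = 0 + digitsum(85863)
digitsum(85863) = 3 + digitsum(8586)
digitsum(8586) = 6 + digitsum(858)
digitsum(858) = 8 + digitsum(85)
digitsum(85) = 5 + digitsum(8)
digitsum(8) = 8  (base case)
Total: 1 + 4 + 0 + 3 + 6 + 8 + 5 + 8 = 35

35


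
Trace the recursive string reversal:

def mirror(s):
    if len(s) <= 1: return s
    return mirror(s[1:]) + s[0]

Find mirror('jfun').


mirror('jfun') = mirror('fun') + 'j'
mirror('fun') = mirror('un') + 'f'
mirror('un') = mirror('n') + 'u'
mirror('n') = 'n'  (base case)
Concatenating: 'n' + 'u' + 'f' + 'j' = 'nufj'

nufj


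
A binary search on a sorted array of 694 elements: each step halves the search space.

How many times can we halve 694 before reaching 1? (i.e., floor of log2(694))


694 / 2 = 347
347 / 2 = 173
173 / 2 = 86
86 / 2 = 43
43 / 2 = 21
21 / 2 = 10
10 / 2 = 5
5 / 2 = 2
2 / 2 = 1
Reached 1 after 9 halvings

9


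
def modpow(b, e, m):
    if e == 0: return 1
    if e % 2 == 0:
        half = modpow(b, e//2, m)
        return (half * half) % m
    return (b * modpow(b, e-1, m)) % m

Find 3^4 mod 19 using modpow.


modpow(3, 4, 19): e is even, compute modpow(3, 2, 19)
  modpow(3, 2, 19): e is even, compute modpow(3, 1, 19)
    modpow(3, 1, 19): e is odd, compute modpow(3, 0, 19)
      modpow(3, 0, 19) = 1
    (3 * 1) % 19 = 3
  half=3, (3*3) % 19 = 9
half=9, (9*9) % 19 = 5

5


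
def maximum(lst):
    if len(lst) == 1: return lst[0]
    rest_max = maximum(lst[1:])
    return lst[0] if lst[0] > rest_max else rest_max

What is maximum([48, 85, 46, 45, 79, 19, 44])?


maximum([48, 85, 46, 45, 79, 19, 44]): compare 48 with maximum([85, 46, 45, 79, 19, 44])
maximum([85, 46, 45, 79, 19, 44]): compare 85 with maximum([46, 45, 79, 19, 44])
maximum([46, 45, 79, 19, 44]): compare 46 with maximum([45, 79, 19, 44])
maximum([45, 79, 19, 44]): compare 45 with maximum([79, 19, 44])
maximum([79, 19, 44]): compare 79 with maximum([19, 44])
maximum([19, 44]): compare 19 with maximum([44])
maximum([44]) = 44  (base case)
Compare 19 with 44 -> 44
Compare 79 with 44 -> 79
Compare 45 with 79 -> 79
Compare 46 with 79 -> 79
Compare 85 with 79 -> 85
Compare 48 with 85 -> 85

85


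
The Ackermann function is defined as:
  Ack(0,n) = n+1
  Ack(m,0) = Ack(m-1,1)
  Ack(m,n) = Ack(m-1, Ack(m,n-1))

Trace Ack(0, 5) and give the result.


Ack(0, 5) = 6
Result: Ack(0, 5) = 6

6


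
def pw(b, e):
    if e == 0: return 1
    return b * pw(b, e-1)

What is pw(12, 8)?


pw(12, 8)
= 12 * pw(12, 7)
= 12 * 12 * pw(12, 6)
= 12 * 12 * 12 * pw(12, 5)
= 12 * 12 * 12 * 12 * pw(12, 4)
= 12 * 12 * 12 * 12 * 12 * pw(12, 3)
= 12 * 12 * 12 * 12 * 12 * 12 * pw(12, 2)
= 12 * 12 * 12 * 12 * 12 * 12 * 12 * pw(12, 1)
= 12 * 12 * 12 * 12 * 12 * 12 * 12 * 12 * pw(12, 0)
= 12 * 12 * 12 * 12 * 12 * 12 * 12 * 12 * 1
= 429981696

429981696


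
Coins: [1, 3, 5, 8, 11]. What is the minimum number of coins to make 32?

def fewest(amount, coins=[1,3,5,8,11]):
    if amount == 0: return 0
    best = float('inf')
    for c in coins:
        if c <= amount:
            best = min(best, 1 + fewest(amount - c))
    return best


Building up with DP:
fewest(0) = 0
fewest(1) = min(1+fewest(0)=1+0=1) = 1
fewest(2) = min(1+fewest(1)=1+1=2) = 2
fewest(3) = min(1+fewest(2)=1+2=3, 1+fewest(0)=1+0=1) = 1
fewest(4) = min(1+fewest(3)=1+1=2, 1+fewest(1)=1+1=2) = 2
fewest(5) = min(1+fewest(4)=1+2=3, 1+fewest(2)=1+2=3, 1+fewest(0)=1+0=1) = 1
fewest(6) = min(1+fewest(5)=1+1=2, 1+fewest(3)=1+1=2, 1+fewest(1)=1+1=2) = 2
fewest(7) = min(1+fewest(6)=1+2=3, 1+fewest(4)=1+2=3, 1+fewest(2)=1+2=3) = 3
fewest(8) = min(1+fewest(7)=1+3=4, 1+fewest(5)=1+1=2, 1+fewest(3)=1+1=2, 1+fewest(0)=1+0=1) = 1
fewest(9) = min(1+fewest(8)=1+1=2, 1+fewest(6)=1+2=3, 1+fewest(4)=1+2=3, 1+fewest(1)=1+1=2) = 2
fewest(10) = min(1+fewest(9)=1+2=3, 1+fewest(7)=1+3=4, 1+fewest(5)=1+1=2, 1+fewest(2)=1+2=3) = 2
fewest(11) = min(1+fewest(10)=1+2=3, 1+fewest(8)=1+1=2, 1+fewest(6)=1+2=3, 1+fewest(3)=1+1=2, 1+fewest(0)=1+0=1) = 1
fewest(12) = min(1+fewest(11)=1+1=2, 1+fewest(9)=1+2=3, 1+fewest(7)=1+3=4, 1+fewest(4)=1+2=3, 1+fewest(1)=1+1=2) = 2
fewest(13) = min(1+fewest(12)=1+2=3, 1+fewest(10)=1+2=3, 1+fewest(8)=1+1=2, 1+fewest(5)=1+1=2, 1+fewest(2)=1+2=3) = 2
fewest(14) = min(1+fewest(13)=1+2=3, 1+fewest(11)=1+1=2, 1+fewest(9)=1+2=3, 1+fewest(6)=1+2=3, 1+fewest(3)=1+1=2) = 2
fewest(15) = min(1+fewest(14)=1+2=3, 1+fewest(12)=1+2=3, 1+fewest(10)=1+2=3, 1+fewest(7)=1+3=4, 1+fewest(4)=1+2=3) = 3
fewest(16) = min(1+fewest(15)=1+3=4, 1+fewest(13)=1+2=3, 1+fewest(11)=1+1=2, 1+fewest(8)=1+1=2, 1+fewest(5)=1+1=2) = 2
fewest(17) = min(1+fewest(16)=1+2=3, 1+fewest(14)=1+2=3, 1+fewest(12)=1+2=3, 1+fewest(9)=1+2=3, 1+fewest(6)=1+2=3) = 3
fewest(18) = min(1+fewest(17)=1+3=4, 1+fewest(15)=1+3=4, 1+fewest(13)=1+2=3, 1+fewest(10)=1+2=3, 1+fewest(7)=1+3=4) = 3
fewest(19) = min(1+fewest(18)=1+3=4, 1+fewest(16)=1+2=3, 1+fewest(14)=1+2=3, 1+fewest(11)=1+1=2, 1+fewest(8)=1+1=2) = 2
fewest(20) = min(1+fewest(19)=1+2=3, 1+fewest(17)=1+3=4, 1+fewest(15)=1+3=4, 1+fewest(12)=1+2=3, 1+fewest(9)=1+2=3) = 3
fewest(21) = min(1+fewest(20)=1+3=4, 1+fewest(18)=1+3=4, 1+fewest(16)=1+2=3, 1+fewest(13)=1+2=3, 1+fewest(10)=1+2=3) = 3
fewest(22) = min(1+fewest(21)=1+3=4, 1+fewest(19)=1+2=3, 1+fewest(17)=1+3=4, 1+fewest(14)=1+2=3, 1+fewest(11)=1+1=2) = 2
fewest(23) = min(1+fewest(22)=1+2=3, 1+fewest(20)=1+3=4, 1+fewest(18)=1+3=4, 1+fewest(15)=1+3=4, 1+fewest(12)=1+2=3) = 3
fewest(24) = min(1+fewest(23)=1+3=4, 1+fewest(21)=1+3=4, 1+fewest(19)=1+2=3, 1+fewest(16)=1+2=3, 1+fewest(13)=1+2=3) = 3
fewest(25) = min(1+fewest(24)=1+3=4, 1+fewest(22)=1+2=3, 1+fewest(20)=1+3=4, 1+fewest(17)=1+3=4, 1+fewest(14)=1+2=3) = 3
fewest(26) = min(1+fewest(25)=1+3=4, 1+fewest(23)=1+3=4, 1+fewest(21)=1+3=4, 1+fewest(18)=1+3=4, 1+fewest(15)=1+3=4) = 4
fewest(27) = min(1+fewest(26)=1+4=5, 1+fewest(24)=1+3=4, 1+fewest(22)=1+2=3, 1+fewest(19)=1+2=3, 1+fewest(16)=1+2=3) = 3
fewest(28) = min(1+fewest(27)=1+3=4, 1+fewest(25)=1+3=4, 1+fewest(23)=1+3=4, 1+fewest(20)=1+3=4, 1+fewest(17)=1+3=4) = 4
fewest(29) = min(1+fewest(28)=1+4=5, 1+fewest(26)=1+4=5, 1+fewest(24)=1+3=4, 1+fewest(21)=1+3=4, 1+fewest(18)=1+3=4) = 4
fewest(30) = min(1+fewest(29)=1+4=5, 1+fewest(27)=1+3=4, 1+fewest(25)=1+3=4, 1+fewest(22)=1+2=3, 1+fewest(19)=1+2=3) = 3
fewest(31) = min(1+fewest(30)=1+3=4, 1+fewest(28)=1+4=5, 1+fewest(26)=1+4=5, 1+fewest(23)=1+3=4, 1+fewest(20)=1+3=4) = 4
fewest(32) = min(1+fewest(31)=1+4=5, 1+fewest(29)=1+4=5, 1+fewest(27)=1+3=4, 1+fewest(24)=1+3=4, 1+fewest(21)=1+3=4) = 4

4


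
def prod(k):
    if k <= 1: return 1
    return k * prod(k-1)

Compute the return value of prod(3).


prod(3)
= 3 * prod(2)
= 3 * 2 * prod(1)
= 3 * 2 * 1
= 6

6


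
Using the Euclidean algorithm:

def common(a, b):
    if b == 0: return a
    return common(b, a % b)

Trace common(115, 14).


common(115, 14) = common(14, 3)
common(14, 3) = common(3, 2)
common(3, 2) = common(2, 1)
common(2, 1) = common(1, 0)
common(1, 0) = 1  (base case)

1


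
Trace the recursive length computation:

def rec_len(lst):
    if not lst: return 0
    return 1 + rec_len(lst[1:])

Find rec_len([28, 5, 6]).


rec_len([28, 5, 6]) = 1 + rec_len([5, 6])
rec_len([5, 6]) = 1 + rec_len([6])
rec_len([6]) = 1 + rec_len([])
rec_len([]) = 0  (base case)
Unwinding: 1 + 1 + 1 + 0 = 3

3


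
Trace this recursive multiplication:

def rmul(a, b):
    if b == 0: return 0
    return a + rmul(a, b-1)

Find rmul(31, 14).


rmul(31, 14) = 31 + rmul(31, 13)
rmul(31, 13) = 31 + rmul(31, 12)
rmul(31, 12) = 31 + rmul(31, 11)
rmul(31, 11) = 31 + rmul(31, 10)
rmul(31, 10) = 31 + rmul(31, 9)
rmul(31, 9) = 31 + rmul(31, 8)
rmul(31, 8) = 31 + rmul(31, 7)
rmul(31, 7) = 31 + rmul(31, 6)
rmul(31, 6) = 31 + rmul(31, 5)
rmul(31, 5) = 31 + rmul(31, 4)
rmul(31, 4) = 31 + rmul(31, 3)
rmul(31, 3) = 31 + rmul(31, 2)
rmul(31, 2) = 31 + rmul(31, 1)
rmul(31, 1) = 31 + rmul(31, 0)
rmul(31, 0) = 0  (base case)
Total: 31 + 31 + 31 + 31 + 31 + 31 + 31 + 31 + 31 + 31 + 31 + 31 + 31 + 31 + 0 = 434

434


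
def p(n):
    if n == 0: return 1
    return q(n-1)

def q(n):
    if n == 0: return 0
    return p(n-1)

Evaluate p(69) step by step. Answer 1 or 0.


p(69) = q(68)
q(68) = p(67)
p(67) = q(66)
q(66) = p(65)
p(65) = q(64)
q(64) = p(63)
p(63) = q(62)
q(62) = p(61)
p(61) = q(60)
q(60) = p(59)
p(59) = q(58)
q(58) = p(57)
p(57) = q(56)
q(56) = p(55)
p(55) = q(54)
q(54) = p(53)
p(53) = q(52)
q(52) = p(51)
p(51) = q(50)
q(50) = p(49)
p(49) = q(48)
q(48) = p(47)
p(47) = q(46)
q(46) = p(45)
p(45) = q(44)
q(44) = p(43)
p(43) = q(42)
q(42) = p(41)
p(41) = q(40)
q(40) = p(39)
p(39) = q(38)
q(38) = p(37)
p(37) = q(36)
q(36) = p(35)
p(35) = q(34)
q(34) = p(33)
p(33) = q(32)
q(32) = p(31)
p(31) = q(30)
q(30) = p(29)
p(29) = q(28)
q(28) = p(27)
p(27) = q(26)
q(26) = p(25)
p(25) = q(24)
q(24) = p(23)
p(23) = q(22)
q(22) = p(21)
p(21) = q(20)
q(20) = p(19)
p(19) = q(18)
q(18) = p(17)
p(17) = q(16)
q(16) = p(15)
p(15) = q(14)
q(14) = p(13)
p(13) = q(12)
q(12) = p(11)
p(11) = q(10)
q(10) = p(9)
p(9) = q(8)
q(8) = p(7)
p(7) = q(6)
q(6) = p(5)
p(5) = q(4)
q(4) = p(3)
p(3) = q(2)
q(2) = p(1)
p(1) = q(0)
q(0) = 0  (base case)
Result: 0

0


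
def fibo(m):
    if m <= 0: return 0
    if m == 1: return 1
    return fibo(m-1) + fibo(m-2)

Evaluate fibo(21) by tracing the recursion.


Computing fibo(21) bottom-up:
fibo(0) = 0
fibo(1) = 1
fibo(2) = fibo(1) + fibo(0) = 1 + 0 = 1
fibo(3) = fibo(2) + fibo(1) = 1 + 1 = 2
fibo(4) = fibo(3) + fibo(2) = 2 + 1 = 3
fibo(5) = fibo(4) + fibo(3) = 3 + 2 = 5
fibo(6) = fibo(5) + fibo(4) = 5 + 3 = 8
fibo(7) = fibo(6) + fibo(5) = 8 + 5 = 13
fibo(8) = fibo(7) + fibo(6) = 13 + 8 = 21
fibo(9) = fibo(8) + fibo(7) = 21 + 13 = 34
fibo(10) = fibo(9) + fibo(8) = 34 + 21 = 55
fibo(11) = fibo(10) + fibo(9) = 55 + 34 = 89
fibo(12) = fibo(11) + fibo(10) = 89 + 55 = 144
fibo(13) = fibo(12) + fibo(11) = 144 + 89 = 233
fibo(14) = fibo(13) + fibo(12) = 233 + 144 = 377
fibo(15) = fibo(14) + fibo(13) = 377 + 233 = 610
fibo(16) = fibo(15) + fibo(14) = 610 + 377 = 987
fibo(17) = fibo(16) + fibo(15) = 987 + 610 = 1597
fibo(18) = fibo(17) + fibo(16) = 1597 + 987 = 2584
fibo(19) = fibo(18) + fibo(17) = 2584 + 1597 = 4181
fibo(20) = fibo(19) + fibo(18) = 4181 + 2584 = 6765
fibo(21) = fibo(20) + fibo(19) = 6765 + 4181 = 10946

10946


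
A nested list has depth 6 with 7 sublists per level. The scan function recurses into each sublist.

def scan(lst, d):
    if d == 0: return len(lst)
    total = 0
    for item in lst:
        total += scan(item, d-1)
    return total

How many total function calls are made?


At depth 0 (root): 1 call
At depth 1: each of 1 parents calls scan on 7 children = 7 calls
At depth 2: each of 7 parents calls scan on 7 children = 49 calls
At depth 3: each of 49 parents calls scan on 7 children = 343 calls
At depth 4: each of 343 parents calls scan on 7 children = 2401 calls
At depth 5: each of 2401 parents calls scan on 7 children = 16807 calls
At depth 6: each of 16807 parents calls scan on 7 children = 117649 calls
Total: 1 + 7 + 49 + 343 + 2401 + 16807 + 117649 = 137257

137257


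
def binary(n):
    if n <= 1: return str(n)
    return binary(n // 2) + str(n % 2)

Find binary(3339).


binary(3339) = binary(1669) + '1'
binary(1669) = binary(834) + '1'
binary(834) = binary(417) + '0'
binary(417) = binary(208) + '1'
binary(208) = binary(104) + '0'
binary(104) = binary(52) + '0'
binary(52) = binary(26) + '0'
binary(26) = binary(13) + '0'
binary(13) = binary(6) + '1'
binary(6) = binary(3) + '0'
binary(3) = binary(1) + '1'
binary(1) = '1'  (base case)
Concatenating: '1' + '1' + '0' + '1' + '0' + '0' + '0' + '0' + '1' + '0' + '1' + '1' = '110100001011'

110100001011


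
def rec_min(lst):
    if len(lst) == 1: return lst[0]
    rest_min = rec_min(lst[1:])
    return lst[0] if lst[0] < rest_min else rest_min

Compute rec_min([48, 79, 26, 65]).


rec_min([48, 79, 26, 65]): compare 48 with rec_min([79, 26, 65])
rec_min([79, 26, 65]): compare 79 with rec_min([26, 65])
rec_min([26, 65]): compare 26 with rec_min([65])
rec_min([65]) = 65  (base case)
Compare 26 with 65 -> 26
Compare 79 with 26 -> 26
Compare 48 with 26 -> 26

26


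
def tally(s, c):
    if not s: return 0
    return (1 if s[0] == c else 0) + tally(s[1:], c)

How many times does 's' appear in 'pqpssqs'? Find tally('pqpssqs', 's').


s[0]='p' != 's' -> 0
s[0]='q' != 's' -> 0
s[0]='p' != 's' -> 0
s[0]='s' == 's' -> 1
s[0]='s' == 's' -> 1
s[0]='q' != 's' -> 0
s[0]='s' == 's' -> 1
Sum: 0 + 0 + 0 + 1 + 1 + 0 + 1 = 3

3


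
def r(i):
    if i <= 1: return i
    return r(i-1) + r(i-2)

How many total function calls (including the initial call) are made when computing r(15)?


Let C(n) = total calls for r(n)
C(0) = 1, C(1) = 1
C(2) = 1 + C(1) + C(0) = 1 + 1 + 1 = 3
C(3) = 1 + C(2) + C(1) = 1 + 3 + 1 = 5
C(4) = 1 + C(3) + C(2) = 1 + 5 + 3 = 9
C(5) = 1 + C(4) + C(3) = 1 + 9 + 5 = 15
C(6) = 1 + C(5) + C(4) = 1 + 15 + 9 = 25
C(7) = 1 + C(6) + C(5) = 1 + 25 + 15 = 41
C(8) = 1 + C(7) + C(6) = 1 + 41 + 25 = 67
C(9) = 1 + C(8) + C(7) = 1 + 67 + 41 = 109
C(10) = 1 + C(9) + C(8) = 1 + 109 + 67 = 177
C(11) = 1 + C(10) + C(9) = 1 + 177 + 109 = 287
C(12) = 1 + C(11) + C(10) = 1 + 287 + 177 = 465
C(13) = 1 + C(12) + C(11) = 1 + 465 + 287 = 753
C(14) = 1 + C(13) + C(12) = 1 + 753 + 465 = 1219
C(15) = 1 + C(14) + C(13) = 1 + 1219 + 753 = 1973

1973


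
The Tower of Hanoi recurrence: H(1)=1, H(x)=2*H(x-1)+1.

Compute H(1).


H(1) = 1  (base case)

1


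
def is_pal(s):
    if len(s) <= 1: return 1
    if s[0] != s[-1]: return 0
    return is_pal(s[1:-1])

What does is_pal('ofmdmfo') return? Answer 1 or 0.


is_pal('ofmdmfo'): s[0]='o' == s[-1]='o' -> check is_pal('fmdmf')
is_pal('fmdmf'): s[0]='f' == s[-1]='f' -> check is_pal('mdm')
is_pal('mdm'): s[0]='m' == s[-1]='m' -> check is_pal('d')
is_pal('d'): len <= 1 -> return 1  (base case)
Result: 1 (palindrome)

1


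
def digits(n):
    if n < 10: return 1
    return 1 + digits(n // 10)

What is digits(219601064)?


digits(219601064) = 1 + digits(21960106)
digits(21960106) = 1 + digits(2196010)
digits(2196010) = 1 + digits(219601)
digits(219601) = 1 + digits(21960)
digits(21960) = 1 + digits(2196)
digits(2196) = 1 + digits(219)
digits(219) = 1 + digits(21)
digits(21) = 1 + digits(2)
digits(2) = 1  (base case: 2 < 10)
Unwinding: 1 + 1 + 1 + 1 + 1 + 1 + 1 + 1 + 1 = 9

9


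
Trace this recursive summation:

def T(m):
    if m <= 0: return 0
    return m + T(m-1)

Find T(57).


T(57)
= 57 + 56 + 55 + 54 + 53 + 52 + 51 + 50 + 49 + 48 + 47 + 46 + 45 + 44 + 43 + 42 + 41 + 40 + 39 + 38 + 37 + 36 + 35 + 34 + 33 + 32 + 31 + 30 + 29 + 28 + 27 + 26 + 25 + 24 + 23 + 22 + 21 + 20 + 19 + 18 + 17 + 16 + 15 + 14 + 13 + 12 + 11 + 10 + 9 + 8 + 7 + 6 + 5 + 4 + 3 + 2 + 1 + T(0)
= 57 + 56 + 55 + 54 + 53 + 52 + 51 + 50 + 49 + 48 + 47 + 46 + 45 + 44 + 43 + 42 + 41 + 40 + 39 + 38 + 37 + 36 + 35 + 34 + 33 + 32 + 31 + 30 + 29 + 28 + 27 + 26 + 25 + 24 + 23 + 22 + 21 + 20 + 19 + 18 + 17 + 16 + 15 + 14 + 13 + 12 + 11 + 10 + 9 + 8 + 7 + 6 + 5 + 4 + 3 + 2 + 1 + 0
= 1653

1653


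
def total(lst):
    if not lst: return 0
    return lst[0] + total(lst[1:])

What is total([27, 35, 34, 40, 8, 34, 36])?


total([27, 35, 34, 40, 8, 34, 36]) = 27 + total([35, 34, 40, 8, 34, 36])
total([35, 34, 40, 8, 34, 36]) = 35 + total([34, 40, 8, 34, 36])
total([34, 40, 8, 34, 36]) = 34 + total([40, 8, 34, 36])
total([40, 8, 34, 36]) = 40 + total([8, 34, 36])
total([8, 34, 36]) = 8 + total([34, 36])
total([34, 36]) = 34 + total([36])
total([36]) = 36 + total([])
total([]) = 0  (base case)
Total: 27 + 35 + 34 + 40 + 8 + 34 + 36 + 0 = 214

214


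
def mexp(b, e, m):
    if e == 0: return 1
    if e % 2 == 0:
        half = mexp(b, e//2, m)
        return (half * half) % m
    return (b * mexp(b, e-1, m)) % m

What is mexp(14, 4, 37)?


mexp(14, 4, 37): e is even, compute mexp(14, 2, 37)
  mexp(14, 2, 37): e is even, compute mexp(14, 1, 37)
    mexp(14, 1, 37): e is odd, compute mexp(14, 0, 37)
      mexp(14, 0, 37) = 1
    (14 * 1) % 37 = 14
  half=14, (14*14) % 37 = 11
half=11, (11*11) % 37 = 10

10


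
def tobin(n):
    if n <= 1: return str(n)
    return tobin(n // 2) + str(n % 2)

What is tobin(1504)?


tobin(1504) = tobin(752) + '0'
tobin(752) = tobin(376) + '0'
tobin(376) = tobin(188) + '0'
tobin(188) = tobin(94) + '0'
tobin(94) = tobin(47) + '0'
tobin(47) = tobin(23) + '1'
tobin(23) = tobin(11) + '1'
tobin(11) = tobin(5) + '1'
tobin(5) = tobin(2) + '1'
tobin(2) = tobin(1) + '0'
tobin(1) = '1'  (base case)
Concatenating: '1' + '0' + '1' + '1' + '1' + '1' + '0' + '0' + '0' + '0' + '0' = '10111100000'

10111100000


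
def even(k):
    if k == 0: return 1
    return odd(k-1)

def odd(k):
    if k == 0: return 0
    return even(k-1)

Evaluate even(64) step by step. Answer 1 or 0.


even(64) = odd(63)
odd(63) = even(62)
even(62) = odd(61)
odd(61) = even(60)
even(60) = odd(59)
odd(59) = even(58)
even(58) = odd(57)
odd(57) = even(56)
even(56) = odd(55)
odd(55) = even(54)
even(54) = odd(53)
odd(53) = even(52)
even(52) = odd(51)
odd(51) = even(50)
even(50) = odd(49)
odd(49) = even(48)
even(48) = odd(47)
odd(47) = even(46)
even(46) = odd(45)
odd(45) = even(44)
even(44) = odd(43)
odd(43) = even(42)
even(42) = odd(41)
odd(41) = even(40)
even(40) = odd(39)
odd(39) = even(38)
even(38) = odd(37)
odd(37) = even(36)
even(36) = odd(35)
odd(35) = even(34)
even(34) = odd(33)
odd(33) = even(32)
even(32) = odd(31)
odd(31) = even(30)
even(30) = odd(29)
odd(29) = even(28)
even(28) = odd(27)
odd(27) = even(26)
even(26) = odd(25)
odd(25) = even(24)
even(24) = odd(23)
odd(23) = even(22)
even(22) = odd(21)
odd(21) = even(20)
even(20) = odd(19)
odd(19) = even(18)
even(18) = odd(17)
odd(17) = even(16)
even(16) = odd(15)
odd(15) = even(14)
even(14) = odd(13)
odd(13) = even(12)
even(12) = odd(11)
odd(11) = even(10)
even(10) = odd(9)
odd(9) = even(8)
even(8) = odd(7)
odd(7) = even(6)
even(6) = odd(5)
odd(5) = even(4)
even(4) = odd(3)
odd(3) = even(2)
even(2) = odd(1)
odd(1) = even(0)
even(0) = 1  (base case)
Result: 1

1


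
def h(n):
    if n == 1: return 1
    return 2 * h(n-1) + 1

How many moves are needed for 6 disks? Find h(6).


h(6) = 2 * h(5) + 1
h(5) = 2 * h(4) + 1
h(4) = 2 * h(3) + 1
h(3) = 2 * h(2) + 1
h(2) = 2 * h(1) + 1
h(1) = 1  (base case)
h(2) = 2 * 1 + 1 = 3
h(3) = 2 * 3 + 1 = 7
h(4) = 2 * 7 + 1 = 15
h(5) = 2 * 15 + 1 = 31
h(6) = 2 * 31 + 1 = 63

63


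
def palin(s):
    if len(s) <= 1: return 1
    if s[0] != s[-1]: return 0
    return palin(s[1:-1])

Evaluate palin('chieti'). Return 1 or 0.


palin('chieti'): s[0]='c' != s[-1]='i' -> return 0
Result: 0 (not a palindrome)

0


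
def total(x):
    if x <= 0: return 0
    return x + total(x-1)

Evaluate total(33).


total(33)
= 33 + 32 + 31 + 30 + 29 + 28 + 27 + 26 + 25 + 24 + 23 + 22 + 21 + 20 + 19 + 18 + 17 + 16 + 15 + 14 + 13 + 12 + 11 + 10 + 9 + 8 + 7 + 6 + 5 + 4 + 3 + 2 + 1 + total(0)
= 33 + 32 + 31 + 30 + 29 + 28 + 27 + 26 + 25 + 24 + 23 + 22 + 21 + 20 + 19 + 18 + 17 + 16 + 15 + 14 + 13 + 12 + 11 + 10 + 9 + 8 + 7 + 6 + 5 + 4 + 3 + 2 + 1 + 0
= 561

561


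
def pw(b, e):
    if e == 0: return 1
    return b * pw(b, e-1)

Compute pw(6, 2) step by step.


pw(6, 2)
= 6 * pw(6, 1)
= 6 * 6 * pw(6, 0)
= 6 * 6 * 1
= 36

36


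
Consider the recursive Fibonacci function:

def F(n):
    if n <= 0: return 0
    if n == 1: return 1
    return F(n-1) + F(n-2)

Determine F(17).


Computing F(17) bottom-up:
F(0) = 0
F(1) = 1
F(2) = F(1) + F(0) = 1 + 0 = 1
F(3) = F(2) + F(1) = 1 + 1 = 2
F(4) = F(3) + F(2) = 2 + 1 = 3
F(5) = F(4) + F(3) = 3 + 2 = 5
F(6) = F(5) + F(4) = 5 + 3 = 8
F(7) = F(6) + F(5) = 8 + 5 = 13
F(8) = F(7) + F(6) = 13 + 8 = 21
F(9) = F(8) + F(7) = 21 + 13 = 34
F(10) = F(9) + F(8) = 34 + 21 = 55
F(11) = F(10) + F(9) = 55 + 34 = 89
F(12) = F(11) + F(10) = 89 + 55 = 144
F(13) = F(12) + F(11) = 144 + 89 = 233
F(14) = F(13) + F(12) = 233 + 144 = 377
F(15) = F(14) + F(13) = 377 + 233 = 610
F(16) = F(15) + F(14) = 610 + 377 = 987
F(17) = F(16) + F(15) = 987 + 610 = 1597

1597


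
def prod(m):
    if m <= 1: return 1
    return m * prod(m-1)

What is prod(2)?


prod(2)
= 2 * prod(1)
= 2 * 1
= 2

2


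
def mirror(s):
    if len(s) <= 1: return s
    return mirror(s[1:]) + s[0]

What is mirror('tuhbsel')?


mirror('tuhbsel') = mirror('uhbsel') + 't'
mirror('uhbsel') = mirror('hbsel') + 'u'
mirror('hbsel') = mirror('bsel') + 'h'
mirror('bsel') = mirror('sel') + 'b'
mirror('sel') = mirror('el') + 's'
mirror('el') = mirror('l') + 'e'
mirror('l') = 'l'  (base case)
Concatenating: 'l' + 'e' + 's' + 'b' + 'h' + 'u' + 't' = 'lesbhut'

lesbhut


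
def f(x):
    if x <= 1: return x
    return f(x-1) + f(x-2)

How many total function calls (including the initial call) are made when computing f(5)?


Let C(n) = total calls for f(n)
C(0) = 1, C(1) = 1
C(2) = 1 + C(1) + C(0) = 1 + 1 + 1 = 3
C(3) = 1 + C(2) + C(1) = 1 + 3 + 1 = 5
C(4) = 1 + C(3) + C(2) = 1 + 5 + 3 = 9
C(5) = 1 + C(4) + C(3) = 1 + 9 + 5 = 15

15


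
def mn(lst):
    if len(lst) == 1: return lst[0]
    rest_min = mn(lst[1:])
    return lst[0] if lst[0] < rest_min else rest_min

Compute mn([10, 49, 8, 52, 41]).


mn([10, 49, 8, 52, 41]): compare 10 with mn([49, 8, 52, 41])
mn([49, 8, 52, 41]): compare 49 with mn([8, 52, 41])
mn([8, 52, 41]): compare 8 with mn([52, 41])
mn([52, 41]): compare 52 with mn([41])
mn([41]) = 41  (base case)
Compare 52 with 41 -> 41
Compare 8 with 41 -> 8
Compare 49 with 8 -> 8
Compare 10 with 8 -> 8

8


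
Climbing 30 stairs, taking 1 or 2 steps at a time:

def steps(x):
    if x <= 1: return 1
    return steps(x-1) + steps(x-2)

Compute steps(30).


Building up from base cases:
steps(0) = 1
steps(1) = 1
steps(2) = steps(1) + steps(0) = 1 + 1 = 2
steps(3) = steps(2) + steps(1) = 2 + 1 = 3
steps(4) = steps(3) + steps(2) = 3 + 2 = 5
steps(5) = steps(4) + steps(3) = 5 + 3 = 8
steps(6) = steps(5) + steps(4) = 8 + 5 = 13
steps(7) = steps(6) + steps(5) = 13 + 8 = 21
steps(8) = steps(7) + steps(6) = 21 + 13 = 34
steps(9) = steps(8) + steps(7) = 34 + 21 = 55
steps(10) = steps(9) + steps(8) = 55 + 34 = 89
steps(11) = steps(10) + steps(9) = 89 + 55 = 144
steps(12) = steps(11) + steps(10) = 144 + 89 = 233
steps(13) = steps(12) + steps(11) = 233 + 144 = 377
steps(14) = steps(13) + steps(12) = 377 + 233 = 610
steps(15) = steps(14) + steps(13) = 610 + 377 = 987
steps(16) = steps(15) + steps(14) = 987 + 610 = 1597
steps(17) = steps(16) + steps(15) = 1597 + 987 = 2584
steps(18) = steps(17) + steps(16) = 2584 + 1597 = 4181
steps(19) = steps(18) + steps(17) = 4181 + 2584 = 6765
steps(20) = steps(19) + steps(18) = 6765 + 4181 = 10946
steps(21) = steps(20) + steps(19) = 10946 + 6765 = 17711
steps(22) = steps(21) + steps(20) = 17711 + 10946 = 28657
steps(23) = steps(22) + steps(21) = 28657 + 17711 = 46368
steps(24) = steps(23) + steps(22) = 46368 + 28657 = 75025
steps(25) = steps(24) + steps(23) = 75025 + 46368 = 121393
steps(26) = steps(25) + steps(24) = 121393 + 75025 = 196418
steps(27) = steps(26) + steps(25) = 196418 + 121393 = 317811
steps(28) = steps(27) + steps(26) = 317811 + 196418 = 514229
steps(29) = steps(28) + steps(27) = 514229 + 317811 = 832040
steps(30) = steps(29) + steps(28) = 832040 + 514229 = 1346269

1346269


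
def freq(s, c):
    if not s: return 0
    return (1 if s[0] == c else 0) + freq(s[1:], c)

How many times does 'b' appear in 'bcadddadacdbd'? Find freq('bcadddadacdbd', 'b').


s[0]='b' == 'b' -> 1
s[0]='c' != 'b' -> 0
s[0]='a' != 'b' -> 0
s[0]='d' != 'b' -> 0
s[0]='d' != 'b' -> 0
s[0]='d' != 'b' -> 0
s[0]='a' != 'b' -> 0
s[0]='d' != 'b' -> 0
s[0]='a' != 'b' -> 0
s[0]='c' != 'b' -> 0
s[0]='d' != 'b' -> 0
s[0]='b' == 'b' -> 1
s[0]='d' != 'b' -> 0
Sum: 1 + 0 + 0 + 0 + 0 + 0 + 0 + 0 + 0 + 0 + 0 + 1 + 0 = 2

2


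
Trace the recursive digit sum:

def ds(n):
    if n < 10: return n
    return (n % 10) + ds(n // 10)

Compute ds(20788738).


ds(20788738) = 8 + ds(2078873)
ds(2078873) = 3 + ds(207887)
ds(207887) = 7 + ds(20788)
ds(20788) = 8 + ds(2078)
ds(2078) = 8 + ds(207)
ds(207) = 7 + ds(20)
ds(20) = 0 + ds(2)
ds(2) = 2  (base case)
Total: 8 + 3 + 7 + 8 + 8 + 7 + 0 + 2 = 43

43


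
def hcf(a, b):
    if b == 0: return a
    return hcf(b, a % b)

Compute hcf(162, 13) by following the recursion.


hcf(162, 13) = hcf(13, 6)
hcf(13, 6) = hcf(6, 1)
hcf(6, 1) = hcf(1, 0)
hcf(1, 0) = 1  (base case)

1


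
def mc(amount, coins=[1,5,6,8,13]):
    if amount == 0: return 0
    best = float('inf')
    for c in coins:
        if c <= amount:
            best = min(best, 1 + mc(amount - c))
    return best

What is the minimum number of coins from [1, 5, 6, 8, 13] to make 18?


Building up with DP:
mc(0) = 0
mc(1) = min(1+mc(0)=1+0=1) = 1
mc(2) = min(1+mc(1)=1+1=2) = 2
mc(3) = min(1+mc(2)=1+2=3) = 3
mc(4) = min(1+mc(3)=1+3=4) = 4
mc(5) = min(1+mc(4)=1+4=5, 1+mc(0)=1+0=1) = 1
mc(6) = min(1+mc(5)=1+1=2, 1+mc(1)=1+1=2, 1+mc(0)=1+0=1) = 1
mc(7) = min(1+mc(6)=1+1=2, 1+mc(2)=1+2=3, 1+mc(1)=1+1=2) = 2
mc(8) = min(1+mc(7)=1+2=3, 1+mc(3)=1+3=4, 1+mc(2)=1+2=3, 1+mc(0)=1+0=1) = 1
mc(9) = min(1+mc(8)=1+1=2, 1+mc(4)=1+4=5, 1+mc(3)=1+3=4, 1+mc(1)=1+1=2) = 2
mc(10) = min(1+mc(9)=1+2=3, 1+mc(5)=1+1=2, 1+mc(4)=1+4=5, 1+mc(2)=1+2=3) = 2
mc(11) = min(1+mc(10)=1+2=3, 1+mc(6)=1+1=2, 1+mc(5)=1+1=2, 1+mc(3)=1+3=4) = 2
mc(12) = min(1+mc(11)=1+2=3, 1+mc(7)=1+2=3, 1+mc(6)=1+1=2, 1+mc(4)=1+4=5) = 2
mc(13) = min(1+mc(12)=1+2=3, 1+mc(8)=1+1=2, 1+mc(7)=1+2=3, 1+mc(5)=1+1=2, 1+mc(0)=1+0=1) = 1
mc(14) = min(1+mc(13)=1+1=2, 1+mc(9)=1+2=3, 1+mc(8)=1+1=2, 1+mc(6)=1+1=2, 1+mc(1)=1+1=2) = 2
mc(15) = min(1+mc(14)=1+2=3, 1+mc(10)=1+2=3, 1+mc(9)=1+2=3, 1+mc(7)=1+2=3, 1+mc(2)=1+2=3) = 3
mc(16) = min(1+mc(15)=1+3=4, 1+mc(11)=1+2=3, 1+mc(10)=1+2=3, 1+mc(8)=1+1=2, 1+mc(3)=1+3=4) = 2
mc(17) = min(1+mc(16)=1+2=3, 1+mc(12)=1+2=3, 1+mc(11)=1+2=3, 1+mc(9)=1+2=3, 1+mc(4)=1+4=5) = 3
mc(18) = min(1+mc(17)=1+3=4, 1+mc(13)=1+1=2, 1+mc(12)=1+2=3, 1+mc(10)=1+2=3, 1+mc(5)=1+1=2) = 2

2


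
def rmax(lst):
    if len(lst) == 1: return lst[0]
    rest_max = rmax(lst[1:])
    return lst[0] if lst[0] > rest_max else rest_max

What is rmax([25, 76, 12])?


rmax([25, 76, 12]): compare 25 with rmax([76, 12])
rmax([76, 12]): compare 76 with rmax([12])
rmax([12]) = 12  (base case)
Compare 76 with 12 -> 76
Compare 25 with 76 -> 76

76


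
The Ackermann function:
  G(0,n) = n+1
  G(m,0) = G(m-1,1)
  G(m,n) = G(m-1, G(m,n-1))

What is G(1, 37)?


G(1, 37) = G(0, G(1, 36))
  G(1, 36) = G(0, G(1, 35))
    G(1, 35) = G(0, G(1, 34))
      G(1, 34) = G(0, G(1, 33))
        G(1, 33) = G(0, G(1, 32))
          G(1, 32) = G(0, G(1, 31))
          G(1, 31) = G(0, G(1, 30))
          G(1, 30) = G(0, G(1, 29))
          G(1, 29) = G(0, G(1, 28))
          G(1, 28) = G(0, G(1, 27))
          G(1, 27) = G(0, G(1, 26))
          G(1, 26) = G(0, G(1, 25))
          G(1, 25) = G(0, G(1, 24))
          G(1, 24) = G(0, G(1, 23))
          G(1, 23) = G(0, G(1, 22))
          G(1, 22) = G(0, G(1, 21))
          G(1, 21) = G(0, G(1, 20))
          G(1, 20) = G(0, G(1, 19))
          G(1, 19) = G(0, G(1, 18))
          G(1, 18) = G(0, G(1, 17))
          G(1, 17) = G(0, G(1, 16))
          G(1, 16) = G(0, G(1, 15))
          G(1, 15) = G(0, G(1, 14))
          G(1, 14) = G(0, G(1, 13))
          G(1, 13) = G(0, G(1, 12))
... (trace truncated)
Result: G(1, 37) = 39

39


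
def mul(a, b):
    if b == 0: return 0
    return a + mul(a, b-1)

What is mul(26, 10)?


mul(26, 10) = 26 + mul(26, 9)
mul(26, 9) = 26 + mul(26, 8)
mul(26, 8) = 26 + mul(26, 7)
mul(26, 7) = 26 + mul(26, 6)
mul(26, 6) = 26 + mul(26, 5)
mul(26, 5) = 26 + mul(26, 4)
mul(26, 4) = 26 + mul(26, 3)
mul(26, 3) = 26 + mul(26, 2)
mul(26, 2) = 26 + mul(26, 1)
mul(26, 1) = 26 + mul(26, 0)
mul(26, 0) = 0  (base case)
Total: 26 + 26 + 26 + 26 + 26 + 26 + 26 + 26 + 26 + 26 + 0 = 260

260


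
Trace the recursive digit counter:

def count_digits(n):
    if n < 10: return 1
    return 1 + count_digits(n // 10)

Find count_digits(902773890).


count_digits(902773890) = 1 + count_digits(90277389)
count_digits(90277389) = 1 + count_digits(9027738)
count_digits(9027738) = 1 + count_digits(902773)
count_digits(902773) = 1 + count_digits(90277)
count_digits(90277) = 1 + count_digits(9027)
count_digits(9027) = 1 + count_digits(902)
count_digits(902) = 1 + count_digits(90)
count_digits(90) = 1 + count_digits(9)
count_digits(9) = 1  (base case: 9 < 10)
Unwinding: 1 + 1 + 1 + 1 + 1 + 1 + 1 + 1 + 1 = 9

9


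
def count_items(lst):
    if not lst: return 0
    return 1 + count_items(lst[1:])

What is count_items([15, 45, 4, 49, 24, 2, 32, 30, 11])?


count_items([15, 45, 4, 49, 24, 2, 32, 30, 11]) = 1 + count_items([45, 4, 49, 24, 2, 32, 30, 11])
count_items([45, 4, 49, 24, 2, 32, 30, 11]) = 1 + count_items([4, 49, 24, 2, 32, 30, 11])
count_items([4, 49, 24, 2, 32, 30, 11]) = 1 + count_items([49, 24, 2, 32, 30, 11])
count_items([49, 24, 2, 32, 30, 11]) = 1 + count_items([24, 2, 32, 30, 11])
count_items([24, 2, 32, 30, 11]) = 1 + count_items([2, 32, 30, 11])
count_items([2, 32, 30, 11]) = 1 + count_items([32, 30, 11])
count_items([32, 30, 11]) = 1 + count_items([30, 11])
count_items([30, 11]) = 1 + count_items([11])
count_items([11]) = 1 + count_items([])
count_items([]) = 0  (base case)
Unwinding: 1 + 1 + 1 + 1 + 1 + 1 + 1 + 1 + 1 + 0 = 9

9


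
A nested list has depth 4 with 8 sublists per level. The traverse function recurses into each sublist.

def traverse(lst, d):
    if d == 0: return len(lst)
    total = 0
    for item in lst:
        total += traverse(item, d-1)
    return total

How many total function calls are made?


At depth 0 (root): 1 call
At depth 1: each of 1 parents calls traverse on 8 children = 8 calls
At depth 2: each of 8 parents calls traverse on 8 children = 64 calls
At depth 3: each of 64 parents calls traverse on 8 children = 512 calls
At depth 4: each of 512 parents calls traverse on 8 children = 4096 calls
Total: 1 + 8 + 64 + 512 + 4096 = 4681

4681


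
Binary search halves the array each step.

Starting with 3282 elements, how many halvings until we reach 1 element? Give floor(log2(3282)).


3282 / 2 = 1641
1641 / 2 = 820
820 / 2 = 410
410 / 2 = 205
205 / 2 = 102
102 / 2 = 51
51 / 2 = 25
25 / 2 = 12
12 / 2 = 6
6 / 2 = 3
3 / 2 = 1
Reached 1 after 11 halvings

11


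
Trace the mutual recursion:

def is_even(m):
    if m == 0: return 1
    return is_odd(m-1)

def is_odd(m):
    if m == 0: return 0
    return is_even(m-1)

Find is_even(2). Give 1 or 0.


is_even(2) = is_odd(1)
is_odd(1) = is_even(0)
is_even(0) = 1  (base case)
Result: 1

1


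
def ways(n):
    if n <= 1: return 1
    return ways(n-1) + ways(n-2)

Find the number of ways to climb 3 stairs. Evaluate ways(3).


Building up from base cases:
ways(0) = 1
ways(1) = 1
ways(2) = ways(1) + ways(0) = 1 + 1 = 2
ways(3) = ways(2) + ways(1) = 2 + 1 = 3

3


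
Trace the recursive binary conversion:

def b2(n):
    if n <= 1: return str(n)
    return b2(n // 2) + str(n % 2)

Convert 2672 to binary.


b2(2672) = b2(1336) + '0'
b2(1336) = b2(668) + '0'
b2(668) = b2(334) + '0'
b2(334) = b2(167) + '0'
b2(167) = b2(83) + '1'
b2(83) = b2(41) + '1'
b2(41) = b2(20) + '1'
b2(20) = b2(10) + '0'
b2(10) = b2(5) + '0'
b2(5) = b2(2) + '1'
b2(2) = b2(1) + '0'
b2(1) = '1'  (base case)
Concatenating: '1' + '0' + '1' + '0' + '0' + '1' + '1' + '1' + '0' + '0' + '0' + '0' = '101001110000'

101001110000


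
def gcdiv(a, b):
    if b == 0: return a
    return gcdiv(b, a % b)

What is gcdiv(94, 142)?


gcdiv(94, 142) = gcdiv(142, 94)
gcdiv(142, 94) = gcdiv(94, 48)
gcdiv(94, 48) = gcdiv(48, 46)
gcdiv(48, 46) = gcdiv(46, 2)
gcdiv(46, 2) = gcdiv(2, 0)
gcdiv(2, 0) = 2  (base case)

2


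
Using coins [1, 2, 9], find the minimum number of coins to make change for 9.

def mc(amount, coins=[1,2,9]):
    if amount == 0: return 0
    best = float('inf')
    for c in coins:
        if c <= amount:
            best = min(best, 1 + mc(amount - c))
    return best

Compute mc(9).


Building up with DP:
mc(0) = 0
mc(1) = min(1+mc(0)=1+0=1) = 1
mc(2) = min(1+mc(1)=1+1=2, 1+mc(0)=1+0=1) = 1
mc(3) = min(1+mc(2)=1+1=2, 1+mc(1)=1+1=2) = 2
mc(4) = min(1+mc(3)=1+2=3, 1+mc(2)=1+1=2) = 2
mc(5) = min(1+mc(4)=1+2=3, 1+mc(3)=1+2=3) = 3
mc(6) = min(1+mc(5)=1+3=4, 1+mc(4)=1+2=3) = 3
mc(7) = min(1+mc(6)=1+3=4, 1+mc(5)=1+3=4) = 4
mc(8) = min(1+mc(7)=1+4=5, 1+mc(6)=1+3=4) = 4
mc(9) = min(1+mc(8)=1+4=5, 1+mc(7)=1+4=5, 1+mc(0)=1+0=1) = 1

1


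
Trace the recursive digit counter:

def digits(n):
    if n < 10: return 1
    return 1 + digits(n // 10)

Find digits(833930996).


digits(833930996) = 1 + digits(83393099)
digits(83393099) = 1 + digits(8339309)
digits(8339309) = 1 + digits(833930)
digits(833930) = 1 + digits(83393)
digits(83393) = 1 + digits(8339)
digits(8339) = 1 + digits(833)
digits(833) = 1 + digits(83)
digits(83) = 1 + digits(8)
digits(8) = 1  (base case: 8 < 10)
Unwinding: 1 + 1 + 1 + 1 + 1 + 1 + 1 + 1 + 1 = 9

9


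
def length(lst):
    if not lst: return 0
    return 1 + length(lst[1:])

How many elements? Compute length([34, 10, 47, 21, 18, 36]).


length([34, 10, 47, 21, 18, 36]) = 1 + length([10, 47, 21, 18, 36])
length([10, 47, 21, 18, 36]) = 1 + length([47, 21, 18, 36])
length([47, 21, 18, 36]) = 1 + length([21, 18, 36])
length([21, 18, 36]) = 1 + length([18, 36])
length([18, 36]) = 1 + length([36])
length([36]) = 1 + length([])
length([]) = 0  (base case)
Unwinding: 1 + 1 + 1 + 1 + 1 + 1 + 0 = 6

6


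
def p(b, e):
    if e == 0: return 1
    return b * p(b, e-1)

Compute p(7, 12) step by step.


p(7, 12)
= 7 * p(7, 11)
= 7 * 7 * p(7, 10)
= 7 * 7 * 7 * p(7, 9)
= 7 * 7 * 7 * 7 * p(7, 8)
= 7 * 7 * 7 * 7 * 7 * p(7, 7)
= 7 * 7 * 7 * 7 * 7 * 7 * p(7, 6)
= 7 * 7 * 7 * 7 * 7 * 7 * 7 * p(7, 5)
= 7 * 7 * 7 * 7 * 7 * 7 * 7 * 7 * p(7, 4)
= 7 * 7 * 7 * 7 * 7 * 7 * 7 * 7 * 7 * p(7, 3)
= 7 * 7 * 7 * 7 * 7 * 7 * 7 * 7 * 7 * 7 * p(7, 2)
= 7 * 7 * 7 * 7 * 7 * 7 * 7 * 7 * 7 * 7 * 7 * p(7, 1)
= 7 * 7 * 7 * 7 * 7 * 7 * 7 * 7 * 7 * 7 * 7 * 7 * p(7, 0)
= 7 * 7 * 7 * 7 * 7 * 7 * 7 * 7 * 7 * 7 * 7 * 7 * 1
= 13841287201

13841287201


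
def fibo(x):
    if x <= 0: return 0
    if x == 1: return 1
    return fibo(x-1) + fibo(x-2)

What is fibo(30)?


Computing fibo(30) bottom-up:
fibo(0) = 0
fibo(1) = 1
fibo(2) = fibo(1) + fibo(0) = 1 + 0 = 1
fibo(3) = fibo(2) + fibo(1) = 1 + 1 = 2
fibo(4) = fibo(3) + fibo(2) = 2 + 1 = 3
fibo(5) = fibo(4) + fibo(3) = 3 + 2 = 5
fibo(6) = fibo(5) + fibo(4) = 5 + 3 = 8
fibo(7) = fibo(6) + fibo(5) = 8 + 5 = 13
fibo(8) = fibo(7) + fibo(6) = 13 + 8 = 21
fibo(9) = fibo(8) + fibo(7) = 21 + 13 = 34
fibo(10) = fibo(9) + fibo(8) = 34 + 21 = 55
fibo(11) = fibo(10) + fibo(9) = 55 + 34 = 89
fibo(12) = fibo(11) + fibo(10) = 89 + 55 = 144
fibo(13) = fibo(12) + fibo(11) = 144 + 89 = 233
fibo(14) = fibo(13) + fibo(12) = 233 + 144 = 377
fibo(15) = fibo(14) + fibo(13) = 377 + 233 = 610
fibo(16) = fibo(15) + fibo(14) = 610 + 377 = 987
fibo(17) = fibo(16) + fibo(15) = 987 + 610 = 1597
fibo(18) = fibo(17) + fibo(16) = 1597 + 987 = 2584
fibo(19) = fibo(18) + fibo(17) = 2584 + 1597 = 4181
fibo(20) = fibo(19) + fibo(18) = 4181 + 2584 = 6765
fibo(21) = fibo(20) + fibo(19) = 6765 + 4181 = 10946
fibo(22) = fibo(21) + fibo(20) = 10946 + 6765 = 17711
fibo(23) = fibo(22) + fibo(21) = 17711 + 10946 = 28657
fibo(24) = fibo(23) + fibo(22) = 28657 + 17711 = 46368
fibo(25) = fibo(24) + fibo(23) = 46368 + 28657 = 75025
fibo(26) = fibo(25) + fibo(24) = 75025 + 46368 = 121393
fibo(27) = fibo(26) + fibo(25) = 121393 + 75025 = 196418
fibo(28) = fibo(27) + fibo(26) = 196418 + 121393 = 317811
fibo(29) = fibo(28) + fibo(27) = 317811 + 196418 = 514229
fibo(30) = fibo(29) + fibo(28) = 514229 + 317811 = 832040

832040


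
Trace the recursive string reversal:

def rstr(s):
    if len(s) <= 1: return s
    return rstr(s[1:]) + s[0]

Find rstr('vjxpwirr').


rstr('vjxpwirr') = rstr('jxpwirr') + 'v'
rstr('jxpwirr') = rstr('xpwirr') + 'j'
rstr('xpwirr') = rstr('pwirr') + 'x'
rstr('pwirr') = rstr('wirr') + 'p'
rstr('wirr') = rstr('irr') + 'w'
rstr('irr') = rstr('rr') + 'i'
rstr('rr') = rstr('r') + 'r'
rstr('r') = 'r'  (base case)
Concatenating: 'r' + 'r' + 'i' + 'w' + 'p' + 'x' + 'j' + 'v' = 'rriwpxjv'

rriwpxjv


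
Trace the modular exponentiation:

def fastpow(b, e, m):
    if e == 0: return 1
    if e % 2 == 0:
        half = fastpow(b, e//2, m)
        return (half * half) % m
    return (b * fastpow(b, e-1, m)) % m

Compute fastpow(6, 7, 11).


fastpow(6, 7, 11): e is odd, compute fastpow(6, 6, 11)
  fastpow(6, 6, 11): e is even, compute fastpow(6, 3, 11)
    fastpow(6, 3, 11): e is odd, compute fastpow(6, 2, 11)
      fastpow(6, 2, 11): e is even, compute fastpow(6, 1, 11)
        fastpow(6, 1, 11): e is odd, compute fastpow(6, 0, 11)
          fastpow(6, 0, 11) = 1
        (6 * 1) % 11 = 6
      half=6, (6*6) % 11 = 3
    (6 * 3) % 11 = 7
  half=7, (7*7) % 11 = 5
(6 * 5) % 11 = 8

8
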